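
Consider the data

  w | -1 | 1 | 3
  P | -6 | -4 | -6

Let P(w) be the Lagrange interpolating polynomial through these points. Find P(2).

-9/2

L_0(2) = (1)·(-1)/[(-2)·(-4)] = -1/8
L_1(2) = (3)·(-1)/[(2)·(-2)] = 3/4
L_2(2) = (3)·(1)/[(4)·(2)] = 3/8
Sum: (-6)·(-1/8) + (-4)·(3/4) + (-6)·(3/8) = -9/2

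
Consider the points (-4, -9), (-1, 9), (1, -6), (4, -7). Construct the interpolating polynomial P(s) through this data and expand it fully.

Newton's divided differences:
P[-4,-1] = (9 - (-9)) / (-1 - (-4)) = 6
P[-1,1] = (-6 - 9) / (1 - (-1)) = -15/2
P[1,4] = (-7 - (-6)) / (4 - 1) = -1/3
P[-4,-1,1] = (-15/2 - 6) / (1 - (-4)) = -27/10
P[-1,1,4] = (-1/3 - (-15/2)) / (4 - (-1)) = 43/30
P[-4,-1,1,4] = (43/30 - (-27/10)) / (4 - (-4)) = 31/60
P(s) = -9 + 6·(s + 4) + (-27/10)·(s + 4)(s + 1) + (31/60)·(s + 4)(s + 1)(s - 1)
Expanding: P(s) = (31/60)s^3 - (19/30)s^2 - (481/60)s + 32/15

P(s) = (31/60)s^3 - (19/30)s^2 - (481/60)s + 32/15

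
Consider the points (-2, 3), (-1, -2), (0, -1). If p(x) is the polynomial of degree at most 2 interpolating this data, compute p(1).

L_0(1) = (2)·(1)/[(-1)·(-2)] = 1
L_1(1) = (3)·(1)/[(1)·(-1)] = -3
L_2(1) = (3)·(2)/[(2)·(1)] = 3
Sum: 3·(1) + (-2)·(-3) + (-1)·(3) = 6

6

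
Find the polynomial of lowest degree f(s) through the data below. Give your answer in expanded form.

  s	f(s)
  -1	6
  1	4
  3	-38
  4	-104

Newton's divided differences:
f[-1,1] = (4 - 6) / (1 - (-1)) = -1
f[1,3] = (-38 - 4) / (3 - 1) = -21
f[3,4] = (-104 - (-38)) / (4 - 3) = -66
f[-1,1,3] = (-21 - (-1)) / (3 - (-1)) = -5
f[1,3,4] = (-66 - (-21)) / (4 - 1) = -15
f[-1,1,3,4] = (-15 - (-5)) / (4 - (-1)) = -2
f(s) = 6 + (-1)·(s + 1) + (-5)·(s + 1)(s - 1) + (-2)·(s + 1)(s - 1)(s - 3)
Expanding: f(s) = -2s^3 + s^2 + s + 4

f(s) = -2s^3 + s^2 + s + 4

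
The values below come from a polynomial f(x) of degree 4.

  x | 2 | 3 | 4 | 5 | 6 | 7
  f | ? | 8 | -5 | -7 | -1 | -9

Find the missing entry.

16

The 5 known values determine f uniquely (degree ≤ 4).
Evaluate each Lagrange basis at x = 2:
L_0(2) = (-2)·(-3)·(-4)·(-5)/[(-1)·(-2)·(-3)·(-4)] = 5
L_1(2) = (-1)·(-3)·(-4)·(-5)/[(1)·(-1)·(-2)·(-3)] = -10
L_2(2) = (-1)·(-2)·(-4)·(-5)/[(2)·(1)·(-1)·(-2)] = 10
L_3(2) = (-1)·(-2)·(-3)·(-5)/[(3)·(2)·(1)·(-1)] = -5
L_4(2) = (-1)·(-2)·(-3)·(-4)/[(4)·(3)·(2)·(1)] = 1
Sum: 8·(5) + (-5)·(-10) + (-7)·(10) + (-1)·(-5) + (-9)·(1) = 16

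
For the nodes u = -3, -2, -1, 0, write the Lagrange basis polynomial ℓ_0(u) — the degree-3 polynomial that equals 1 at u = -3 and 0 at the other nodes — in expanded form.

ℓ_0(u) = -(1/6)u^3 - (1/2)u^2 - (1/3)u

ℓ_0(u) = (u + 2)(u + 1)u / [(-1)·(-2)·(-3)]
       = (u^3 + 3u^2 + 2u) / (-6)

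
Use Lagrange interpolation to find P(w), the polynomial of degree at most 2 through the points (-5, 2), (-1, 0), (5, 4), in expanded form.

Build the Lagrange basis polynomials:
L_0(w) = (w + 1)(w - 5) / [40] = (1/40)w^2 - (1/10)w - 1/8
L_1(w) = (w + 5)(w - 5) / [-24] = -(1/24)w^2 + 25/24
L_2(w) = (w + 5)(w + 1) / [60] = (1/60)w^2 + (1/10)w + 1/12
P(w) = 2·L_0 + 0·L_1 + 4·L_2
  2·L_0(w) = (1/20)w^2 - (1/5)w - 1/4
  0·L_1(w) = 0
  4·L_2(w) = (1/15)w^2 + (2/5)w + 1/3
Adding term by term: (7/60)w^2 + (1/5)w + 1/12

P(w) = (7/60)w^2 + (1/5)w + 1/12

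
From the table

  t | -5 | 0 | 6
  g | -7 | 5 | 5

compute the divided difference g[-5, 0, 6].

g[-5,0] = (5 - (-7)) / (0 - (-5)) = 12/5
g[0,6] = (5 - 5) / (6 - 0) = 0
g[-5,0,6] = (0 - 12/5) / (6 - (-5)) = -12/55

-12/55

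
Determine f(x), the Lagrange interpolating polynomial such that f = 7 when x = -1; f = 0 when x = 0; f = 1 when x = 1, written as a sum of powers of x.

f(x) = 4x^2 - 3x

Build the Lagrange basis polynomials:
L_0(x) = x(x - 1) / [2] = (1/2)x^2 - (1/2)x
L_1(x) = (x + 1)(x - 1) / [-1] = -x^2 + 1
L_2(x) = (x + 1)x / [2] = (1/2)x^2 + (1/2)x
f(x) = 7·L_0 + 0·L_1 + 1·L_2
  7·L_0(x) = (7/2)x^2 - (7/2)x
  0·L_1(x) = 0
  1·L_2(x) = (1/2)x^2 + (1/2)x
Adding term by term: 4x^2 - 3x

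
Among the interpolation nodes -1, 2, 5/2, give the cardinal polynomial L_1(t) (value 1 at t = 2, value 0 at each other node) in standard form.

L_1(t) = (t + 1)(t - 5/2) / [(3)·(-1/2)]
       = (t^2 - (3/2)t - 5/2) / (-3/2)

L_1(t) = -(2/3)t^2 + t + 5/3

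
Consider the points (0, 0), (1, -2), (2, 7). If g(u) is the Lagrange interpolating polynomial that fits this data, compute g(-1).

Evaluate each Lagrange basis at u = -1:
L_0(-1) = (-2)·(-3)/[(-1)·(-2)] = 3
L_1(-1) = (-1)·(-3)/[(1)·(-1)] = -3
L_2(-1) = (-1)·(-2)/[(2)·(1)] = 1
Sum: 0 + (-2)·(-3) + 7·(1) = 13

13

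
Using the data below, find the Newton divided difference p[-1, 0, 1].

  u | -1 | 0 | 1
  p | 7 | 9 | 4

p[-1,0] = (9 - 7) / (0 - (-1)) = 2
p[0,1] = (4 - 9) / (1 - 0) = -5
p[-1,0,1] = (-5 - 2) / (1 - (-1)) = -7/2

-7/2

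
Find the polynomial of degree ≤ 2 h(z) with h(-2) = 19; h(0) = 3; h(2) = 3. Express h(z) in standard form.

Newton's divided differences:
h[-2,0] = (3 - 19) / (0 - (-2)) = -8
h[0,2] = (3 - 3) / (2 - 0) = 0
h[-2,0,2] = (0 - (-8)) / (2 - (-2)) = 2
h(z) = 19 + (-8)·(z + 2) + 2·(z + 2)z
Expanding: h(z) = 2z^2 - 4z + 3

h(z) = 2z^2 - 4z + 3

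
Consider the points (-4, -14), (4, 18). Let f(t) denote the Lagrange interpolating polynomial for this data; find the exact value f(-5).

-18

L_0(-5) = (-9)/[(-8)] = 9/8
L_1(-5) = (-1)/[(8)] = -1/8
Sum: (-14)·(9/8) + 18·(-1/8) = -18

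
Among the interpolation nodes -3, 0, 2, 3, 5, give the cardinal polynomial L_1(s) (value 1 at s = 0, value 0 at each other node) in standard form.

L_1(s) = (s + 3)(s - 2)(s - 3)(s - 5) / [(3)·(-2)·(-3)·(-5)]
       = (s^4 - 7s^3 + s^2 + 63s - 90) / (-90)

L_1(s) = -(1/90)s^4 + (7/90)s^3 - (1/90)s^2 - (7/10)s + 1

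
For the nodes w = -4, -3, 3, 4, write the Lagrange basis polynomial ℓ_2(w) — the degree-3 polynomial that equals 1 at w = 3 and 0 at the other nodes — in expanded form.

ℓ_2(w) = -(1/42)w^3 - (1/14)w^2 + (8/21)w + 8/7

ℓ_2(w) = (w + 4)(w + 3)(w - 4) / [(7)·(6)·(-1)]
       = (w^3 + 3w^2 - 16w - 48) / (-42)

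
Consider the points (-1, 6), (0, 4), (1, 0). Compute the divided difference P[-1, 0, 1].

-1

P[-1,0] = (4 - 6) / (0 - (-1)) = -2
P[0,1] = (0 - 4) / (1 - 0) = -4
P[-1,0,1] = (-4 - (-2)) / (1 - (-1)) = -1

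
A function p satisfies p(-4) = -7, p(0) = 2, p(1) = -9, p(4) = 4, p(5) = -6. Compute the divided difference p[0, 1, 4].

23/6

p[0,1] = (-9 - 2) / (1 - 0) = -11
p[1,4] = (4 - (-9)) / (4 - 1) = 13/3
p[0,1,4] = (13/3 - (-11)) / (4 - 0) = 23/6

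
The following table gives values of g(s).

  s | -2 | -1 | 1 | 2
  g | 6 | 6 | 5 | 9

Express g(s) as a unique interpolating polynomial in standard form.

g(s) = (5/12)s^3 + (2/3)s^2 - (11/12)s + 29/6

L_0(s) = (s + 1)(s - 1)(s - 2) / [-12] = -(1/12)s^3 + (1/6)s^2 + (1/12)s - 1/6
L_1(s) = (s + 2)(s - 1)(s - 2) / [6] = (1/6)s^3 - (1/6)s^2 - (2/3)s + 2/3
L_2(s) = (s + 2)(s + 1)(s - 2) / [-6] = -(1/6)s^3 - (1/6)s^2 + (2/3)s + 2/3
L_3(s) = (s + 2)(s + 1)(s - 1) / [12] = (1/12)s^3 + (1/6)s^2 - (1/12)s - 1/6
g(s) = 6·L_0 + 6·L_1 + 5·L_2 + 9·L_3
  6·L_0(s) = -(1/2)s^3 + s^2 + (1/2)s - 1
  6·L_1(s) = s^3 - s^2 - 4s + 4
  5·L_2(s) = -(5/6)s^3 - (5/6)s^2 + (10/3)s + 10/3
  9·L_3(s) = (3/4)s^3 + (3/2)s^2 - (3/4)s - 3/2
Adding term by term: (5/12)s^3 + (2/3)s^2 - (11/12)s + 29/6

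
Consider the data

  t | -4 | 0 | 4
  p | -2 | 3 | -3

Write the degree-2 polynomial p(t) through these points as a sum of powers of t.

p(t) = -(11/32)t^2 - (1/8)t + 3

Build the Lagrange basis polynomials:
L_0(t) = t(t - 4) / [32] = (1/32)t^2 - (1/8)t
L_1(t) = (t + 4)(t - 4) / [-16] = -(1/16)t^2 + 1
L_2(t) = (t + 4)t / [32] = (1/32)t^2 + (1/8)t
p(t) = (-2)·L_0 + 3·L_1 + (-3)·L_2
  (-2)·L_0(t) = -(1/16)t^2 + (1/4)t
  3·L_1(t) = -(3/16)t^2 + 3
  (-3)·L_2(t) = -(3/32)t^2 - (3/8)t
Adding term by term: -(11/32)t^2 - (1/8)t + 3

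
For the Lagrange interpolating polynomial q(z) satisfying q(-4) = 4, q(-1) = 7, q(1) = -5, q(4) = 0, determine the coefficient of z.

-191/30

L_0(z) = (z + 1)(z - 1)(z - 4) / [-120] = -(1/120)z^3 + (1/30)z^2 + (1/120)z - 1/30
L_1(z) = (z + 4)(z - 1)(z - 4) / [30] = (1/30)z^3 - (1/30)z^2 - (8/15)z + 8/15
L_2(z) = (z + 4)(z + 1)(z - 4) / [-30] = -(1/30)z^3 - (1/30)z^2 + (8/15)z + 8/15
L_3(z) = (z + 4)(z + 1)(z - 1) / [120] = (1/120)z^3 + (1/30)z^2 - (1/120)z - 1/30
q(z) = 4·L_0 + 7·L_1 + (-5)·L_2 + 0·L_3
Only the coefficient of z is needed; take it from each L_i and combine:
4·(1/120) + 7·(-8/15) + (-5)·(8/15) + 0·(-1/120) = -191/30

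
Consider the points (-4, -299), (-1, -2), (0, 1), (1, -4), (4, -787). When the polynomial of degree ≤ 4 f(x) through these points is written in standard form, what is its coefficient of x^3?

-4

Build the Lagrange basis polynomials:
L_0(x) = (x + 1)x(x - 1)(x - 4) / [480] = (1/480)x^4 - (1/120)x^3 - (1/480)x^2 + (1/120)x
L_1(x) = (x + 4)x(x - 1)(x - 4) / [-30] = -(1/30)x^4 + (1/30)x^3 + (8/15)x^2 - (8/15)x
L_2(x) = (x + 4)(x + 1)(x - 1)(x - 4) / [16] = (1/16)x^4 - (17/16)x^2 + 1
L_3(x) = (x + 4)(x + 1)x(x - 4) / [-30] = -(1/30)x^4 - (1/30)x^3 + (8/15)x^2 + (8/15)x
L_4(x) = (x + 4)(x + 1)x(x - 1) / [480] = (1/480)x^4 + (1/120)x^3 - (1/480)x^2 - (1/120)x
f(x) = (-299)·L_0 + (-2)·L_1 + 1·L_2 + (-4)·L_3 + (-787)·L_4
Only the coefficient of x^3 is needed; take it from each L_i and combine:
(-299)·(-1/120) + (-2)·(1/30) + 1·(0) + (-4)·(-1/30) + (-787)·(1/120) = -4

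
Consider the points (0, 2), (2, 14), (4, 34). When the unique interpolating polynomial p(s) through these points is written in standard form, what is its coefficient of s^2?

1

Build the Lagrange basis polynomials:
L_0(s) = (s - 2)(s - 4) / [8] = (1/8)s^2 - (3/4)s + 1
L_1(s) = s(s - 4) / [-4] = -(1/4)s^2 + s
L_2(s) = s(s - 2) / [8] = (1/8)s^2 - (1/4)s
p(s) = 2·L_0 + 14·L_1 + 34·L_2
Only the coefficient of s^2 is needed; take it from each L_i and combine:
2·(1/8) + 14·(-1/4) + 34·(1/8) = 1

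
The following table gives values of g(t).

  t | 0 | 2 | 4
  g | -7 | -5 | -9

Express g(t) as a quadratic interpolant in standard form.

g(t) = -(3/4)t^2 + (5/2)t - 7

Newton's divided differences:
g[0,2] = (-5 - (-7)) / (2 - 0) = 1
g[2,4] = (-9 - (-5)) / (4 - 2) = -2
g[0,2,4] = (-2 - 1) / (4 - 0) = -3/4
g(t) = -7 + 1·t + (-3/4)·t(t - 2)
Expanding: g(t) = -(3/4)t^2 + (5/2)t - 7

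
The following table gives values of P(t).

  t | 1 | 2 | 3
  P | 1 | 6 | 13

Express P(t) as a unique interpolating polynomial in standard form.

P(t) = t^2 + 2t - 2

Newton's divided differences:
P[1,2] = (6 - 1) / (2 - 1) = 5
P[2,3] = (13 - 6) / (3 - 2) = 7
P[1,2,3] = (7 - 5) / (3 - 1) = 1
P(t) = 1 + 5·(t - 1) + 1·(t - 1)(t - 2)
Expanding: P(t) = t^2 + 2t - 2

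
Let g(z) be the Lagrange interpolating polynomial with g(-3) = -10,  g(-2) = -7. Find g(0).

L_0(0) = (2)/[(-1)] = -2
L_1(0) = (3)/[(1)] = 3
Sum: (-10)·(-2) + (-7)·(3) = -1

-1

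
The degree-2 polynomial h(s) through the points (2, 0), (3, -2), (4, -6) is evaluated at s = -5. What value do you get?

L_0(-5) = (-8)·(-9)/[(-1)·(-2)] = 36
L_1(-5) = (-7)·(-9)/[(1)·(-1)] = -63
L_2(-5) = (-7)·(-8)/[(2)·(1)] = 28
Sum: 0 + (-2)·(-63) + (-6)·(28) = -42

-42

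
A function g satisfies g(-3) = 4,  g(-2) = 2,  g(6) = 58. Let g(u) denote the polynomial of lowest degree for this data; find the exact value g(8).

Evaluate each Lagrange basis at u = 8:
L_0(8) = (10)·(2)/[(-1)·(-9)] = 20/9
L_1(8) = (11)·(2)/[(1)·(-8)] = -11/4
L_2(8) = (11)·(10)/[(9)·(8)] = 55/36
Sum: 4·(20/9) + 2·(-11/4) + 58·(55/36) = 92

92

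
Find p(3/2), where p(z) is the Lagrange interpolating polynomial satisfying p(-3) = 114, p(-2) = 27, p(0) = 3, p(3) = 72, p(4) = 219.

159/16

L_0(3/2) = (7/2)·(3/2)·(-3/2)·(-5/2)/[(-1)·(-3)·(-6)·(-7)] = 5/32
L_1(3/2) = (9/2)·(3/2)·(-3/2)·(-5/2)/[(1)·(-2)·(-5)·(-6)] = -27/64
L_2(3/2) = (9/2)·(7/2)·(-3/2)·(-5/2)/[(3)·(2)·(-3)·(-4)] = 105/128
L_3(3/2) = (9/2)·(7/2)·(3/2)·(-5/2)/[(6)·(5)·(3)·(-1)] = 21/32
L_4(3/2) = (9/2)·(7/2)·(3/2)·(-3/2)/[(7)·(6)·(4)·(1)] = -27/128
Sum: 114·(5/32) + 27·(-27/64) + 3·(105/128) + 72·(21/32) + 219·(-27/128) = 159/16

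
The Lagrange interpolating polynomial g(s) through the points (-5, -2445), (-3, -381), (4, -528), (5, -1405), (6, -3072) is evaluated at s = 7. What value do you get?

L_0(7) = (10)·(3)·(2)·(1)/[(-2)·(-9)·(-10)·(-11)] = 1/33
L_1(7) = (12)·(3)·(2)·(1)/[(2)·(-7)·(-8)·(-9)] = -1/14
L_2(7) = (12)·(10)·(2)·(1)/[(9)·(7)·(-1)·(-2)] = 40/21
L_3(7) = (12)·(10)·(3)·(1)/[(10)·(8)·(1)·(-1)] = -9/2
L_4(7) = (12)·(10)·(3)·(2)/[(11)·(9)·(2)·(1)] = 40/11
Sum: (-2445)·(1/33) + (-381)·(-1/14) + (-528)·(40/21) + (-1405)·(-9/2) + (-3072)·(40/11) = -5901

-5901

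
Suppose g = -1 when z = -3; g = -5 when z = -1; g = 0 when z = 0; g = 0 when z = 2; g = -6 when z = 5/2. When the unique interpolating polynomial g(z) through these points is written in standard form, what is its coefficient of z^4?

The leading coefficient equals the top divided difference g[-3,-1,0,2,5/2].
g[-3,-1] = (-5 - (-1)) / (-1 - (-3)) = -2
g[-1,0] = (0 - (-5)) / (0 - (-1)) = 5
g[0,2] = (0 - 0) / (2 - 0) = 0
g[2,5/2] = (-6 - 0) / (5/2 - 2) = -12
g[-3,-1,0] = (5 - (-2)) / (0 - (-3)) = 7/3
g[-1,0,2] = (0 - 5) / (2 - (-1)) = -5/3
g[0,2,5/2] = (-12 - 0) / (5/2 - 0) = -24/5
g[-3,-1,0,2] = (-5/3 - 7/3) / (2 - (-3)) = -4/5
g[-1,0,2,5/2] = (-24/5 - (-5/3)) / (5/2 - (-1)) = -94/105
g[-3,-1,0,2,5/2] = (-94/105 - (-4/5)) / (5/2 - (-3)) = -4/231

-4/231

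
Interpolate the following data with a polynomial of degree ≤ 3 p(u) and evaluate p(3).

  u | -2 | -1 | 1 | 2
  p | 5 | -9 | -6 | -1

L_0(3) = (4)·(2)·(1)/[(-1)·(-3)·(-4)] = -2/3
L_1(3) = (5)·(2)·(1)/[(1)·(-2)·(-3)] = 5/3
L_2(3) = (5)·(4)·(1)/[(3)·(2)·(-1)] = -10/3
L_3(3) = (5)·(4)·(2)/[(4)·(3)·(1)] = 10/3
Sum: 5·(-2/3) + (-9)·(5/3) + (-6)·(-10/3) + (-1)·(10/3) = -5/3

-5/3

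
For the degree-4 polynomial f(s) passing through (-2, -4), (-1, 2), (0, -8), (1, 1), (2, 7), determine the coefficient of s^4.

-19/8

L_0(s) = (s + 1)s(s - 1)(s - 2) / [24] = (1/24)s^4 - (1/12)s^3 - (1/24)s^2 + (1/12)s
L_1(s) = (s + 2)s(s - 1)(s - 2) / [-6] = -(1/6)s^4 + (1/6)s^3 + (2/3)s^2 - (2/3)s
L_2(s) = (s + 2)(s + 1)(s - 1)(s - 2) / [4] = (1/4)s^4 - (5/4)s^2 + 1
L_3(s) = (s + 2)(s + 1)s(s - 2) / [-6] = -(1/6)s^4 - (1/6)s^3 + (2/3)s^2 + (2/3)s
L_4(s) = (s + 2)(s + 1)s(s - 1) / [24] = (1/24)s^4 + (1/12)s^3 - (1/24)s^2 - (1/12)s
f(s) = (-4)·L_0 + 2·L_1 + (-8)·L_2 + 1·L_3 + 7·L_4
Only the coefficient of s^4 is needed; take it from each L_i and combine:
(-4)·(1/24) + 2·(-1/6) + (-8)·(1/4) + 1·(-1/6) + 7·(1/24) = -19/8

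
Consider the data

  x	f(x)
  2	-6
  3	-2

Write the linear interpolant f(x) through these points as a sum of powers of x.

Build the Lagrange basis polynomials:
L_0(x) = (x - 3) / [-1] = -x + 3
L_1(x) = (x - 2) / [1] = x - 2
f(x) = (-6)·L_0 + (-2)·L_1
  (-6)·L_0(x) = 6x - 18
  (-2)·L_1(x) = -2x + 4
Adding term by term: 4x - 14

f(x) = 4x - 14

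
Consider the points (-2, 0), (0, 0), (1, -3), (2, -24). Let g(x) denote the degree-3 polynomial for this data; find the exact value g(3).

-75

L_0(3) = (3)·(2)·(1)/[(-2)·(-3)·(-4)] = -1/4
L_1(3) = (5)·(2)·(1)/[(2)·(-1)·(-2)] = 5/2
L_2(3) = (5)·(3)·(1)/[(3)·(1)·(-1)] = -5
L_3(3) = (5)·(3)·(2)/[(4)·(2)·(1)] = 15/4
Sum: 0 + 0 + (-3)·(-5) + (-24)·(15/4) = -75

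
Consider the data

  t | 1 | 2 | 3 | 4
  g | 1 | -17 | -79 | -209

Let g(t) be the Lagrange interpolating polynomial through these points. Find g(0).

Evaluate each Lagrange basis at t = 0:
L_0(0) = (-2)·(-3)·(-4)/[(-1)·(-2)·(-3)] = 4
L_1(0) = (-1)·(-3)·(-4)/[(1)·(-1)·(-2)] = -6
L_2(0) = (-1)·(-2)·(-4)/[(2)·(1)·(-1)] = 4
L_3(0) = (-1)·(-2)·(-3)/[(3)·(2)·(1)] = -1
Sum: 1·(4) + (-17)·(-6) + (-79)·(4) + (-209)·(-1) = -1

-1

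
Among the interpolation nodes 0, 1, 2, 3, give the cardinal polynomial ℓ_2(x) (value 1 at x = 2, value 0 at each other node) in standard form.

ℓ_2(x) = x(x - 1)(x - 3) / [(2)·(1)·(-1)]
       = (x^3 - 4x^2 + 3x) / (-2)

ℓ_2(x) = -(1/2)x^3 + 2x^2 - (3/2)x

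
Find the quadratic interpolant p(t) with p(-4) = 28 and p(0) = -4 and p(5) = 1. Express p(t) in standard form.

Newton's divided differences:
p[-4,0] = (-4 - 28) / (0 - (-4)) = -8
p[0,5] = (1 - (-4)) / (5 - 0) = 1
p[-4,0,5] = (1 - (-8)) / (5 - (-4)) = 1
p(t) = 28 + (-8)·(t + 4) + 1·(t + 4)t
Expanding: p(t) = t^2 - 4t - 4

p(t) = t^2 - 4t - 4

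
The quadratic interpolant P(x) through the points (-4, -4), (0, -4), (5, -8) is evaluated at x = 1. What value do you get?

Evaluate each Lagrange basis at x = 1:
L_0(1) = (1)·(-4)/[(-4)·(-9)] = -1/9
L_1(1) = (5)·(-4)/[(4)·(-5)] = 1
L_2(1) = (5)·(1)/[(9)·(5)] = 1/9
Sum: (-4)·(-1/9) + (-4)·(1) + (-8)·(1/9) = -40/9

-40/9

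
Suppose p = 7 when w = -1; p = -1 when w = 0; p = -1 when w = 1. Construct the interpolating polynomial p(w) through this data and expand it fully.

p(w) = 4w^2 - 4w - 1

L_0(w) = w(w - 1) / [2] = (1/2)w^2 - (1/2)w
L_1(w) = (w + 1)(w - 1) / [-1] = -w^2 + 1
L_2(w) = (w + 1)w / [2] = (1/2)w^2 + (1/2)w
p(w) = 7·L_0 + (-1)·L_1 + (-1)·L_2
  7·L_0(w) = (7/2)w^2 - (7/2)w
  (-1)·L_1(w) = w^2 - 1
  (-1)·L_2(w) = -(1/2)w^2 - (1/2)w
Adding term by term: 4w^2 - 4w - 1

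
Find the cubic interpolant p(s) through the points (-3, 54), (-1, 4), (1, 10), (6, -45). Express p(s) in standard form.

p(s) = -s^3 + 4s^2 + 4s + 3

Build the Lagrange basis polynomials:
L_0(s) = (s + 1)(s - 1)(s - 6) / [-72] = -(1/72)s^3 + (1/12)s^2 + (1/72)s - 1/12
L_1(s) = (s + 3)(s - 1)(s - 6) / [28] = (1/28)s^3 - (1/7)s^2 - (15/28)s + 9/14
L_2(s) = (s + 3)(s + 1)(s - 6) / [-40] = -(1/40)s^3 + (1/20)s^2 + (21/40)s + 9/20
L_3(s) = (s + 3)(s + 1)(s - 1) / [315] = (1/315)s^3 + (1/105)s^2 - (1/315)s - 1/105
p(s) = 54·L_0 + 4·L_1 + 10·L_2 + (-45)·L_3
  54·L_0(s) = -(3/4)s^3 + (9/2)s^2 + (3/4)s - 9/2
  4·L_1(s) = (1/7)s^3 - (4/7)s^2 - (15/7)s + 18/7
  10·L_2(s) = -(1/4)s^3 + (1/2)s^2 + (21/4)s + 9/2
  (-45)·L_3(s) = -(1/7)s^3 - (3/7)s^2 + (1/7)s + 3/7
Adding term by term: -s^3 + 4s^2 + 4s + 3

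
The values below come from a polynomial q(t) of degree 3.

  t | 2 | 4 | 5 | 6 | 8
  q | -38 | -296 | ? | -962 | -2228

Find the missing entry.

-566

The 4 known values determine q uniquely (degree ≤ 3).
Evaluate each Lagrange basis at t = 5:
L_0(5) = (1)·(-1)·(-3)/[(-2)·(-4)·(-6)] = -1/16
L_1(5) = (3)·(-1)·(-3)/[(2)·(-2)·(-4)] = 9/16
L_2(5) = (3)·(1)·(-3)/[(4)·(2)·(-2)] = 9/16
L_3(5) = (3)·(1)·(-1)/[(6)·(4)·(2)] = -1/16
Sum: (-38)·(-1/16) + (-296)·(9/16) + (-962)·(9/16) + (-2228)·(-1/16) = -566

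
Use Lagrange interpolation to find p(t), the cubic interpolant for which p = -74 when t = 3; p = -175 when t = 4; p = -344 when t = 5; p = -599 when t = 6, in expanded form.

Build the Lagrange basis polynomials:
L_0(t) = (t - 4)(t - 5)(t - 6) / [-6] = -(1/6)t^3 + (5/2)t^2 - (37/3)t + 20
L_1(t) = (t - 3)(t - 5)(t - 6) / [2] = (1/2)t^3 - 7t^2 + (63/2)t - 45
L_2(t) = (t - 3)(t - 4)(t - 6) / [-2] = -(1/2)t^3 + (13/2)t^2 - 27t + 36
L_3(t) = (t - 3)(t - 4)(t - 5) / [6] = (1/6)t^3 - 2t^2 + (47/6)t - 10
p(t) = (-74)·L_0 + (-175)·L_1 + (-344)·L_2 + (-599)·L_3
  (-74)·L_0(t) = (37/3)t^3 - 185t^2 + (2738/3)t - 1480
  (-175)·L_1(t) = -(175/2)t^3 + 1225t^2 - (11025/2)t + 7875
  (-344)·L_2(t) = 172t^3 - 2236t^2 + 9288t - 12384
  (-599)·L_3(t) = -(599/6)t^3 + 1198t^2 - (28153/6)t + 5990
Adding term by term: -3t^3 + 2t^2 - 4t + 1

p(t) = -3t^3 + 2t^2 - 4t + 1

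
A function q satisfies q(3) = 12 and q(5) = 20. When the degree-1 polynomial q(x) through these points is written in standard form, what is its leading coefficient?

4

The leading coefficient equals the top divided difference q[3,5].
q[3,5] = (20 - 12) / (5 - 3) = 4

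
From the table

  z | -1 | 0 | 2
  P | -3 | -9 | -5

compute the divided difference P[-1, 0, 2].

8/3

P[-1,0] = (-9 - (-3)) / (0 - (-1)) = -6
P[0,2] = (-5 - (-9)) / (2 - 0) = 2
P[-1,0,2] = (2 - (-6)) / (2 - (-1)) = 8/3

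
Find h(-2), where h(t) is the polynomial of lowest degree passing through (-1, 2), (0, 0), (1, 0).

L_0(-2) = (-2)·(-3)/[(-1)·(-2)] = 3
L_1(-2) = (-1)·(-3)/[(1)·(-1)] = -3
L_2(-2) = (-1)·(-2)/[(2)·(1)] = 1
Sum: 2·(3) + 0 + 0 = 6

6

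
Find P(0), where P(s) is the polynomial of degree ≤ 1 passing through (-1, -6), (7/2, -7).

-56/9

L_0(0) = (-7/2)/[(-9/2)] = 7/9
L_1(0) = (1)/[(9/2)] = 2/9
Sum: (-6)·(7/9) + (-7)·(2/9) = -56/9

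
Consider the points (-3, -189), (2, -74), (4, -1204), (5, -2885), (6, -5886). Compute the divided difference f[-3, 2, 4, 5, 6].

-4

f[-3,2] = (-74 - (-189)) / (2 - (-3)) = 23
f[2,4] = (-1204 - (-74)) / (4 - 2) = -565
f[4,5] = (-2885 - (-1204)) / (5 - 4) = -1681
f[5,6] = (-5886 - (-2885)) / (6 - 5) = -3001
f[-3,2,4] = (-565 - 23) / (4 - (-3)) = -84
f[2,4,5] = (-1681 - (-565)) / (5 - 2) = -372
f[4,5,6] = (-3001 - (-1681)) / (6 - 4) = -660
f[-3,2,4,5] = (-372 - (-84)) / (5 - (-3)) = -36
f[2,4,5,6] = (-660 - (-372)) / (6 - 2) = -72
f[-3,2,4,5,6] = (-72 - (-36)) / (6 - (-3)) = -4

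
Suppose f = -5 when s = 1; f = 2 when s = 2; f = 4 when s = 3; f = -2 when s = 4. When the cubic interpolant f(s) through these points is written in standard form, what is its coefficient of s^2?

1/2

Build the Lagrange basis polynomials:
L_0(s) = (s - 2)(s - 3)(s - 4) / [-6] = -(1/6)s^3 + (3/2)s^2 - (13/3)s + 4
L_1(s) = (s - 1)(s - 3)(s - 4) / [2] = (1/2)s^3 - 4s^2 + (19/2)s - 6
L_2(s) = (s - 1)(s - 2)(s - 4) / [-2] = -(1/2)s^3 + (7/2)s^2 - 7s + 4
L_3(s) = (s - 1)(s - 2)(s - 3) / [6] = (1/6)s^3 - s^2 + (11/6)s - 1
f(s) = (-5)·L_0 + 2·L_1 + 4·L_2 + (-2)·L_3
Only the coefficient of s^2 is needed; take it from each L_i and combine:
(-5)·(3/2) + 2·(-4) + 4·(7/2) + (-2)·(-1) = 1/2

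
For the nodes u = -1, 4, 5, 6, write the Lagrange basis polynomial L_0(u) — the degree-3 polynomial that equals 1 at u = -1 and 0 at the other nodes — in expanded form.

L_0(u) = -(1/210)u^3 + (1/14)u^2 - (37/105)u + 4/7

L_0(u) = (u - 4)(u - 5)(u - 6) / [(-5)·(-6)·(-7)]
       = (u^3 - 15u^2 + 74u - 120) / (-210)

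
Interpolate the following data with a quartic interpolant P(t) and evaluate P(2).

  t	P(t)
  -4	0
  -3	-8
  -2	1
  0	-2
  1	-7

L_0(2) = (5)·(4)·(2)·(1)/[(-1)·(-2)·(-4)·(-5)] = 1
L_1(2) = (6)·(4)·(2)·(1)/[(1)·(-1)·(-3)·(-4)] = -4
L_2(2) = (6)·(5)·(2)·(1)/[(2)·(1)·(-2)·(-3)] = 5
L_3(2) = (6)·(5)·(4)·(1)/[(4)·(3)·(2)·(-1)] = -5
L_4(2) = (6)·(5)·(4)·(2)/[(5)·(4)·(3)·(1)] = 4
Sum: 0 + (-8)·(-4) + 1·(5) + (-2)·(-5) + (-7)·(4) = 19

19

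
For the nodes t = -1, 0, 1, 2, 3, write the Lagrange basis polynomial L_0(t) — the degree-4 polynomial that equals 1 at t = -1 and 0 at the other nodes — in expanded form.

L_0(t) = t(t - 1)(t - 2)(t - 3) / [(-1)·(-2)·(-3)·(-4)]
       = (t^4 - 6t^3 + 11t^2 - 6t) / (24)

L_0(t) = (1/24)t^4 - (1/4)t^3 + (11/24)t^2 - (1/4)t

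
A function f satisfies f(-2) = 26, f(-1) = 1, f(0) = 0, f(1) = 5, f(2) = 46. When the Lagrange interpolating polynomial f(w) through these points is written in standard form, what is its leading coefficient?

2

The leading coefficient equals the top divided difference f[-2,-1,0,1,2].
f[-2,-1] = (1 - 26) / (-1 - (-2)) = -25
f[-1,0] = (0 - 1) / (0 - (-1)) = -1
f[0,1] = (5 - 0) / (1 - 0) = 5
f[1,2] = (46 - 5) / (2 - 1) = 41
f[-2,-1,0] = (-1 - (-25)) / (0 - (-2)) = 12
f[-1,0,1] = (5 - (-1)) / (1 - (-1)) = 3
f[0,1,2] = (41 - 5) / (2 - 0) = 18
f[-2,-1,0,1] = (3 - 12) / (1 - (-2)) = -3
f[-1,0,1,2] = (18 - 3) / (2 - (-1)) = 5
f[-2,-1,0,1,2] = (5 - (-3)) / (2 - (-2)) = 2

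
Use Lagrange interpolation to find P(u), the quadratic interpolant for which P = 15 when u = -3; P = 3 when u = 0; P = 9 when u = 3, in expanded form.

Build the Lagrange basis polynomials:
L_0(u) = u(u - 3) / [18] = (1/18)u^2 - (1/6)u
L_1(u) = (u + 3)(u - 3) / [-9] = -(1/9)u^2 + 1
L_2(u) = (u + 3)u / [18] = (1/18)u^2 + (1/6)u
P(u) = 15·L_0 + 3·L_1 + 9·L_2
  15·L_0(u) = (5/6)u^2 - (5/2)u
  3·L_1(u) = -(1/3)u^2 + 3
  9·L_2(u) = (1/2)u^2 + (3/2)u
Adding term by term: u^2 - u + 3

P(u) = u^2 - u + 3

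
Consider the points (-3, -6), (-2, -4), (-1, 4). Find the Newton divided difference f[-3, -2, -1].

f[-3,-2] = (-4 - (-6)) / (-2 - (-3)) = 2
f[-2,-1] = (4 - (-4)) / (-1 - (-2)) = 8
f[-3,-2,-1] = (8 - 2) / (-1 - (-3)) = 3

3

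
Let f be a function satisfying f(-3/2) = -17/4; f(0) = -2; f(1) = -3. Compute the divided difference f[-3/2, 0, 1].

-1

f[-3/2,0] = (-2 - (-17/4)) / (0 - (-3/2)) = 3/2
f[0,1] = (-3 - (-2)) / (1 - 0) = -1
f[-3/2,0,1] = (-1 - 3/2) / (1 - (-3/2)) = -1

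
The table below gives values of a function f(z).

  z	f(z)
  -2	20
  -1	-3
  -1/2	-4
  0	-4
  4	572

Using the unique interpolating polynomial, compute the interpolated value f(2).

Using Newton's divided-difference form:
f[-2,-1] = (-3 - 20) / (-1 - (-2)) = -23
f[-1,-1/2] = (-4 - (-3)) / (-1/2 - (-1)) = -2
f[-1/2,0] = (-4 - (-4)) / (0 - (-1/2)) = 0
f[0,4] = (572 - (-4)) / (4 - 0) = 144
f[-2,-1,-1/2] = (-2 - (-23)) / (-1/2 - (-2)) = 14
f[-1,-1/2,0] = (0 - (-2)) / (0 - (-1)) = 2
f[-1/2,0,4] = (144 - 0) / (4 - (-1/2)) = 32
f[-2,-1,-1/2,0] = (2 - 14) / (0 - (-2)) = -6
f[-1,-1/2,0,4] = (32 - 2) / (4 - (-1)) = 6
f[-2,-1,-1/2,0,4] = (6 - (-6)) / (4 - (-2)) = 2
f(2) = 20 + (-23)·(4) + 14·(4)·(3) + (-6)·(4)·(3)·(5/2) + 2·(4)·(3)·(5/2)·(2) = 36

36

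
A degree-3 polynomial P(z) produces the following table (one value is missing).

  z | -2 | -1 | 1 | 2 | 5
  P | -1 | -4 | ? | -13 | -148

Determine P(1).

-4

The 4 known values determine P uniquely (degree ≤ 3).
L_0(1) = (2)·(-1)·(-4)/[(-1)·(-4)·(-7)] = -2/7
L_1(1) = (3)·(-1)·(-4)/[(1)·(-3)·(-6)] = 2/3
L_2(1) = (3)·(2)·(-4)/[(4)·(3)·(-3)] = 2/3
L_3(1) = (3)·(2)·(-1)/[(7)·(6)·(3)] = -1/21
Sum: (-1)·(-2/7) + (-4)·(2/3) + (-13)·(2/3) + (-148)·(-1/21) = -4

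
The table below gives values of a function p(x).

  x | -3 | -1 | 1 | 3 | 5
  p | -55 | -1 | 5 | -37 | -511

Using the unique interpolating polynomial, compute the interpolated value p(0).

-1

Evaluate each Lagrange basis at x = 0:
L_0(0) = (1)·(-1)·(-3)·(-5)/[(-2)·(-4)·(-6)·(-8)] = -5/128
L_1(0) = (3)·(-1)·(-3)·(-5)/[(2)·(-2)·(-4)·(-6)] = 15/32
L_2(0) = (3)·(1)·(-3)·(-5)/[(4)·(2)·(-2)·(-4)] = 45/64
L_3(0) = (3)·(1)·(-1)·(-5)/[(6)·(4)·(2)·(-2)] = -5/32
L_4(0) = (3)·(1)·(-1)·(-3)/[(8)·(6)·(4)·(2)] = 3/128
Sum: (-55)·(-5/128) + (-1)·(15/32) + 5·(45/64) + (-37)·(-5/32) + (-511)·(3/128) = -1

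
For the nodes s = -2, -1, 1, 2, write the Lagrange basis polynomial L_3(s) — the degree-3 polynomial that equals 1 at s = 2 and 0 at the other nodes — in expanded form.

L_3(s) = (s + 2)(s + 1)(s - 1) / [(4)·(3)·(1)]
       = (s^3 + 2s^2 - s - 2) / (12)

L_3(s) = (1/12)s^3 + (1/6)s^2 - (1/12)s - 1/6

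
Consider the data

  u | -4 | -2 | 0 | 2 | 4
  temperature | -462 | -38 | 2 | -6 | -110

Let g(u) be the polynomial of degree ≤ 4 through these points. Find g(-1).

0

Evaluate each Lagrange basis at u = -1:
L_0(-1) = (1)·(-1)·(-3)·(-5)/[(-2)·(-4)·(-6)·(-8)] = -5/128
L_1(-1) = (3)·(-1)·(-3)·(-5)/[(2)·(-2)·(-4)·(-6)] = 15/32
L_2(-1) = (3)·(1)·(-3)·(-5)/[(4)·(2)·(-2)·(-4)] = 45/64
L_3(-1) = (3)·(1)·(-1)·(-5)/[(6)·(4)·(2)·(-2)] = -5/32
L_4(-1) = (3)·(1)·(-1)·(-3)/[(8)·(6)·(4)·(2)] = 3/128
Sum: (-462)·(-5/128) + (-38)·(15/32) + 2·(45/64) + (-6)·(-5/32) + (-110)·(3/128) = 0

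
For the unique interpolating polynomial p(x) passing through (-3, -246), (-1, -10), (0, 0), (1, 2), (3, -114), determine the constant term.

L_0(x) = (x + 1)x(x - 1)(x - 3) / [144] = (1/144)x^4 - (1/48)x^3 - (1/144)x^2 + (1/48)x
L_1(x) = (x + 3)x(x - 1)(x - 3) / [-16] = -(1/16)x^4 + (1/16)x^3 + (9/16)x^2 - (9/16)x
L_2(x) = (x + 3)(x + 1)(x - 1)(x - 3) / [9] = (1/9)x^4 - (10/9)x^2 + 1
L_3(x) = (x + 3)(x + 1)x(x - 3) / [-16] = -(1/16)x^4 - (1/16)x^3 + (9/16)x^2 + (9/16)x
L_4(x) = (x + 3)(x + 1)x(x - 1) / [144] = (1/144)x^4 + (1/48)x^3 - (1/144)x^2 - (1/48)x
p(x) = (-246)·L_0 + (-10)·L_1 + 0·L_2 + 2·L_3 + (-114)·L_4
Only the constant term is needed; take it from each L_i and combine:
(-246)·(0) + (-10)·(0) + 0·(1) + 2·(0) + (-114)·(0) = 0

0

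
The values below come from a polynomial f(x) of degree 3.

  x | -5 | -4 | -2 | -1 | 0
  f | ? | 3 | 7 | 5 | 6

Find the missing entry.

-23/2

The 4 known values determine f uniquely (degree ≤ 3).
L_0(-5) = (-3)·(-4)·(-5)/[(-2)·(-3)·(-4)] = 5/2
L_1(-5) = (-1)·(-4)·(-5)/[(2)·(-1)·(-2)] = -5
L_2(-5) = (-1)·(-3)·(-5)/[(3)·(1)·(-1)] = 5
L_3(-5) = (-1)·(-3)·(-4)/[(4)·(2)·(1)] = -3/2
Sum: 3·(5/2) + 7·(-5) + 5·(5) + 6·(-3/2) = -23/2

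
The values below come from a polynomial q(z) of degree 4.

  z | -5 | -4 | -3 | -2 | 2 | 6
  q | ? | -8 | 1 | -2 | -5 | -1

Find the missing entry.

-3847/96

The 5 known values determine q uniquely (degree ≤ 4).
Evaluate each Lagrange basis at z = -5:
L_0(-5) = (-2)·(-3)·(-7)·(-11)/[(-1)·(-2)·(-6)·(-10)] = 77/20
L_1(-5) = (-1)·(-3)·(-7)·(-11)/[(1)·(-1)·(-5)·(-9)] = -77/15
L_2(-5) = (-1)·(-2)·(-7)·(-11)/[(2)·(1)·(-4)·(-8)] = 77/32
L_3(-5) = (-1)·(-2)·(-3)·(-11)/[(6)·(5)·(4)·(-4)] = -11/80
L_4(-5) = (-1)·(-2)·(-3)·(-7)/[(10)·(9)·(8)·(4)] = 7/480
Sum: (-8)·(77/20) + 1·(-77/15) + (-2)·(77/32) + (-5)·(-11/80) + (-1)·(7/480) = -3847/96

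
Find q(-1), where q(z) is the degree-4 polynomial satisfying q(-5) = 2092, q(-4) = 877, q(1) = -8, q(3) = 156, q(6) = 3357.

4

L_0(-1) = (3)·(-2)·(-4)·(-7)/[(-1)·(-6)·(-8)·(-11)] = -7/22
L_1(-1) = (4)·(-2)·(-4)·(-7)/[(1)·(-5)·(-7)·(-10)] = 16/25
L_2(-1) = (4)·(3)·(-4)·(-7)/[(6)·(5)·(-2)·(-5)] = 28/25
L_3(-1) = (4)·(3)·(-2)·(-7)/[(8)·(7)·(2)·(-3)] = -1/2
L_4(-1) = (4)·(3)·(-2)·(-4)/[(11)·(10)·(5)·(3)] = 16/275
Sum: 2092·(-7/22) + 877·(16/25) + (-8)·(28/25) + 156·(-1/2) + 3357·(16/275) = 4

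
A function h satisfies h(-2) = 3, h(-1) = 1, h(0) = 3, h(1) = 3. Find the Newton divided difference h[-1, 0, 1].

-1

h[-1,0] = (3 - 1) / (0 - (-1)) = 2
h[0,1] = (3 - 3) / (1 - 0) = 0
h[-1,0,1] = (0 - 2) / (1 - (-1)) = -1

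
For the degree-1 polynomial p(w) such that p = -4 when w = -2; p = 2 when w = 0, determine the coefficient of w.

3

L_0(w) = w / [-2] = -(1/2)w
L_1(w) = (w + 2) / [2] = (1/2)w + 1
p(w) = (-4)·L_0 + 2·L_1
Only the coefficient of w is needed; take it from each L_i and combine:
(-4)·(-1/2) + 2·(1/2) = 3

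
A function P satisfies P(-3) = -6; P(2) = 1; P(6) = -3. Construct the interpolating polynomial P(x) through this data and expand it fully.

P(x) = -(4/15)x^2 + (17/15)x - 1/5

Build the Lagrange basis polynomials:
L_0(x) = (x - 2)(x - 6) / [45] = (1/45)x^2 - (8/45)x + 4/15
L_1(x) = (x + 3)(x - 6) / [-20] = -(1/20)x^2 + (3/20)x + 9/10
L_2(x) = (x + 3)(x - 2) / [36] = (1/36)x^2 + (1/36)x - 1/6
P(x) = (-6)·L_0 + 1·L_1 + (-3)·L_2
  (-6)·L_0(x) = -(2/15)x^2 + (16/15)x - 8/5
  1·L_1(x) = -(1/20)x^2 + (3/20)x + 9/10
  (-3)·L_2(x) = -(1/12)x^2 - (1/12)x + 1/2
Adding term by term: -(4/15)x^2 + (17/15)x - 1/5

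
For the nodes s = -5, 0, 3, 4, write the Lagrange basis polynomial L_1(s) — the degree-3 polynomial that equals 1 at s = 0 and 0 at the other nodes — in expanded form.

L_1(s) = (1/60)s^3 - (1/30)s^2 - (23/60)s + 1

L_1(s) = (s + 5)(s - 3)(s - 4) / [(5)·(-3)·(-4)]
       = (s^3 - 2s^2 - 23s + 60) / (60)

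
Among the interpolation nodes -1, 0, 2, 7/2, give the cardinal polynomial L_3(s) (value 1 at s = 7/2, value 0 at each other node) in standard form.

L_3(s) = (8/189)s^3 - (8/189)s^2 - (16/189)s

L_3(s) = (s + 1)s(s - 2) / [(9/2)·(7/2)·(3/2)]
       = (s^3 - s^2 - 2s) / (189/8)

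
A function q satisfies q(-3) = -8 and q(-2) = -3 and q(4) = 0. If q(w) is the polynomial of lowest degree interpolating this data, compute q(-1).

5/7

Using Newton's divided-difference form:
q[-3,-2] = (-3 - (-8)) / (-2 - (-3)) = 5
q[-2,4] = (0 - (-3)) / (4 - (-2)) = 1/2
q[-3,-2,4] = (1/2 - 5) / (4 - (-3)) = -9/14
q(-1) = -8 + 5·(2) + (-9/14)·(2)·(1) = 5/7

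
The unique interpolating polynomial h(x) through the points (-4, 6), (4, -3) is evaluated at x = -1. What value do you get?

21/8

Evaluate each Lagrange basis at x = -1:
L_0(-1) = (-5)/[(-8)] = 5/8
L_1(-1) = (3)/[(8)] = 3/8
Sum: 6·(5/8) + (-3)·(3/8) = 21/8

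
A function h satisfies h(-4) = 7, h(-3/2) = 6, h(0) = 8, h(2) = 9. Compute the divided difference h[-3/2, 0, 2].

h[-3/2,0] = (8 - 6) / (0 - (-3/2)) = 4/3
h[0,2] = (9 - 8) / (2 - 0) = 1/2
h[-3/2,0,2] = (1/2 - 4/3) / (2 - (-3/2)) = -5/21

-5/21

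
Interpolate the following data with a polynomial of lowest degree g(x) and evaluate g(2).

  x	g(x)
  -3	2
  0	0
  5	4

1/2

L_0(2) = (2)·(-3)/[(-3)·(-8)] = -1/4
L_1(2) = (5)·(-3)/[(3)·(-5)] = 1
L_2(2) = (5)·(2)/[(8)·(5)] = 1/4
Sum: 2·(-1/4) + 0 + 4·(1/4) = 1/2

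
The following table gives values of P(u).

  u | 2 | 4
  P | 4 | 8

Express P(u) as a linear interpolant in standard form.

P(u) = 2u

L_0(u) = (u - 4) / [-2] = -(1/2)u + 2
L_1(u) = (u - 2) / [2] = (1/2)u - 1
P(u) = 4·L_0 + 8·L_1
  4·L_0(u) = -2u + 8
  8·L_1(u) = 4u - 8
Adding term by term: 2u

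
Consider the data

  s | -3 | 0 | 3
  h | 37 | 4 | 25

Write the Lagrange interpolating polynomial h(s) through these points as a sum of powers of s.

Build the Lagrange basis polynomials:
L_0(s) = s(s - 3) / [18] = (1/18)s^2 - (1/6)s
L_1(s) = (s + 3)(s - 3) / [-9] = -(1/9)s^2 + 1
L_2(s) = (s + 3)s / [18] = (1/18)s^2 + (1/6)s
h(s) = 37·L_0 + 4·L_1 + 25·L_2
  37·L_0(s) = (37/18)s^2 - (37/6)s
  4·L_1(s) = -(4/9)s^2 + 4
  25·L_2(s) = (25/18)s^2 + (25/6)s
Adding term by term: 3s^2 - 2s + 4

h(s) = 3s^2 - 2s + 4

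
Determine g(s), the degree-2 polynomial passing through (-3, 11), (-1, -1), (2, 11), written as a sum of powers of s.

Build the Lagrange basis polynomials:
L_0(s) = (s + 1)(s - 2) / [10] = (1/10)s^2 - (1/10)s - 1/5
L_1(s) = (s + 3)(s - 2) / [-6] = -(1/6)s^2 - (1/6)s + 1
L_2(s) = (s + 3)(s + 1) / [15] = (1/15)s^2 + (4/15)s + 1/5
g(s) = 11·L_0 + (-1)·L_1 + 11·L_2
  11·L_0(s) = (11/10)s^2 - (11/10)s - 11/5
  (-1)·L_1(s) = (1/6)s^2 + (1/6)s - 1
  11·L_2(s) = (11/15)s^2 + (44/15)s + 11/5
Adding term by term: 2s^2 + 2s - 1

g(s) = 2s^2 + 2s - 1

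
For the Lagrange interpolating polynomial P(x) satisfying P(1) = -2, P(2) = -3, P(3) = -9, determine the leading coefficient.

-5/2

Build the Lagrange basis polynomials:
L_0(x) = (x - 2)(x - 3) / [2] = (1/2)x^2 - (5/2)x + 3
L_1(x) = (x - 1)(x - 3) / [-1] = -x^2 + 4x - 3
L_2(x) = (x - 1)(x - 2) / [2] = (1/2)x^2 - (3/2)x + 1
P(x) = (-2)·L_0 + (-3)·L_1 + (-9)·L_2
Only the coefficient of x^2 is needed; take it from each L_i and combine:
(-2)·(1/2) + (-3)·(-1) + (-9)·(1/2) = -5/2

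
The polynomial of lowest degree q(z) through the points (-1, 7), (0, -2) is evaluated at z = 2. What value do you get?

-20

Evaluate each Lagrange basis at z = 2:
L_0(2) = (2)/[(-1)] = -2
L_1(2) = (3)/[(1)] = 3
Sum: 7·(-2) + (-2)·(3) = -20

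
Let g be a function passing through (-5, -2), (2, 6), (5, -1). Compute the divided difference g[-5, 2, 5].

-73/210

g[-5,2] = (6 - (-2)) / (2 - (-5)) = 8/7
g[2,5] = (-1 - 6) / (5 - 2) = -7/3
g[-5,2,5] = (-7/3 - 8/7) / (5 - (-5)) = -73/210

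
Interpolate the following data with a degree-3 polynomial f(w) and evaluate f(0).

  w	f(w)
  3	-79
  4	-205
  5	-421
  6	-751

-1

L_0(0) = (-4)·(-5)·(-6)/[(-1)·(-2)·(-3)] = 20
L_1(0) = (-3)·(-5)·(-6)/[(1)·(-1)·(-2)] = -45
L_2(0) = (-3)·(-4)·(-6)/[(2)·(1)·(-1)] = 36
L_3(0) = (-3)·(-4)·(-5)/[(3)·(2)·(1)] = -10
Sum: (-79)·(20) + (-205)·(-45) + (-421)·(36) + (-751)·(-10) = -1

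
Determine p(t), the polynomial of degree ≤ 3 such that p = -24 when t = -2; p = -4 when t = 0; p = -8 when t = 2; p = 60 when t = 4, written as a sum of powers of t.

Build the Lagrange basis polynomials:
L_0(t) = t(t - 2)(t - 4) / [-48] = -(1/48)t^3 + (1/8)t^2 - (1/6)t
L_1(t) = (t + 2)(t - 2)(t - 4) / [16] = (1/16)t^3 - (1/4)t^2 - (1/4)t + 1
L_2(t) = (t + 2)t(t - 4) / [-16] = -(1/16)t^3 + (1/8)t^2 + (1/2)t
L_3(t) = (t + 2)t(t - 2) / [48] = (1/48)t^3 - (1/12)t
p(t) = (-24)·L_0 + (-4)·L_1 + (-8)·L_2 + 60·L_3
  (-24)·L_0(t) = (1/2)t^3 - 3t^2 + 4t
  (-4)·L_1(t) = -(1/4)t^3 + t^2 + t - 4
  (-8)·L_2(t) = (1/2)t^3 - t^2 - 4t
  60·L_3(t) = (5/4)t^3 - 5t
Adding term by term: 2t^3 - 3t^2 - 4t - 4

p(t) = 2t^3 - 3t^2 - 4t - 4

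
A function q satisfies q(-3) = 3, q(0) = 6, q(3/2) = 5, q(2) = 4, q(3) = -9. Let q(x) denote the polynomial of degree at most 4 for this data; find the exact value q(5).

-4415/27

Evaluate each Lagrange basis at x = 5:
L_0(5) = (5)·(7/2)·(3)·(2)/[(-3)·(-9/2)·(-5)·(-6)] = 7/27
L_1(5) = (8)·(7/2)·(3)·(2)/[(3)·(-3/2)·(-2)·(-3)] = -56/9
L_2(5) = (8)·(5)·(3)·(2)/[(9/2)·(3/2)·(-1/2)·(-3/2)] = 1280/27
L_3(5) = (8)·(5)·(7/2)·(2)/[(5)·(2)·(1/2)·(-1)] = -56
L_4(5) = (8)·(5)·(7/2)·(3)/[(6)·(3)·(3/2)·(1)] = 140/9
Sum: 3·(7/27) + 6·(-56/9) + 5·(1280/27) + 4·(-56) + (-9)·(140/9) = -4415/27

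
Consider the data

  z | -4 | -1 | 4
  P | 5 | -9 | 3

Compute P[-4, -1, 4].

53/60

P[-4,-1] = (-9 - 5) / (-1 - (-4)) = -14/3
P[-1,4] = (3 - (-9)) / (4 - (-1)) = 12/5
P[-4,-1,4] = (12/5 - (-14/3)) / (4 - (-4)) = 53/60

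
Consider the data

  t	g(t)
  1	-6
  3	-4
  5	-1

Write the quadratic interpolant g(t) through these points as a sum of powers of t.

g(t) = (1/8)t^2 + (1/2)t - 53/8

Newton's divided differences:
g[1,3] = (-4 - (-6)) / (3 - 1) = 1
g[3,5] = (-1 - (-4)) / (5 - 3) = 3/2
g[1,3,5] = (3/2 - 1) / (5 - 1) = 1/8
g(t) = -6 + 1·(t - 1) + (1/8)·(t - 1)(t - 3)
Expanding: g(t) = (1/8)t^2 + (1/2)t - 53/8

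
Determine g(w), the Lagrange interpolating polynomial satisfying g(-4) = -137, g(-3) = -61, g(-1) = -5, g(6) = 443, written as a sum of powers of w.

g(w) = 2w^3 + 2w - 1

Build the Lagrange basis polynomials:
L_0(w) = (w + 3)(w + 1)(w - 6) / [-30] = -(1/30)w^3 + (1/15)w^2 + (7/10)w + 3/5
L_1(w) = (w + 4)(w + 1)(w - 6) / [18] = (1/18)w^3 - (1/18)w^2 - (13/9)w - 4/3
L_2(w) = (w + 4)(w + 3)(w - 6) / [-42] = -(1/42)w^3 - (1/42)w^2 + (5/7)w + 12/7
L_3(w) = (w + 4)(w + 3)(w + 1) / [630] = (1/630)w^3 + (4/315)w^2 + (19/630)w + 2/105
g(w) = (-137)·L_0 + (-61)·L_1 + (-5)·L_2 + 443·L_3
  (-137)·L_0(w) = (137/30)w^3 - (137/15)w^2 - (959/10)w - 411/5
  (-61)·L_1(w) = -(61/18)w^3 + (61/18)w^2 + (793/9)w + 244/3
  (-5)·L_2(w) = (5/42)w^3 + (5/42)w^2 - (25/7)w - 60/7
  443·L_3(w) = (443/630)w^3 + (1772/315)w^2 + (8417/630)w + 886/105
Adding term by term: 2w^3 + 2w - 1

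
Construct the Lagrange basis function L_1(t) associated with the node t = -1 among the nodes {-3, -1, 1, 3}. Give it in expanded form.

L_1(t) = (1/16)t^3 - (1/16)t^2 - (9/16)t + 9/16

L_1(t) = (t + 3)(t - 1)(t - 3) / [(2)·(-2)·(-4)]
       = (t^3 - t^2 - 9t + 9) / (16)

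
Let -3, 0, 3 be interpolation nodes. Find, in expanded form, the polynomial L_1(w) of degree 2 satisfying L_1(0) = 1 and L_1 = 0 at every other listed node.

L_1(w) = (w + 3)(w - 3) / [(3)·(-3)]
       = (w^2 - 9) / (-9)

L_1(w) = -(1/9)w^2 + 1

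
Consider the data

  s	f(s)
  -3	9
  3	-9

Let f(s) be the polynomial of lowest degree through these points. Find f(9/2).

-27/2

Evaluate each Lagrange basis at s = 9/2:
L_0(9/2) = (3/2)/[(-6)] = -1/4
L_1(9/2) = (15/2)/[(6)] = 5/4
Sum: 9·(-1/4) + (-9)·(5/4) = -27/2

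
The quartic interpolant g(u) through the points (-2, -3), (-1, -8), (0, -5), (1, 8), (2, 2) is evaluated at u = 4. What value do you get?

-338

Evaluate each Lagrange basis at u = 4:
L_0(4) = (5)·(4)·(3)·(2)/[(-1)·(-2)·(-3)·(-4)] = 5
L_1(4) = (6)·(4)·(3)·(2)/[(1)·(-1)·(-2)·(-3)] = -24
L_2(4) = (6)·(5)·(3)·(2)/[(2)·(1)·(-1)·(-2)] = 45
L_3(4) = (6)·(5)·(4)·(2)/[(3)·(2)·(1)·(-1)] = -40
L_4(4) = (6)·(5)·(4)·(3)/[(4)·(3)·(2)·(1)] = 15
Sum: (-3)·(5) + (-8)·(-24) + (-5)·(45) + 8·(-40) + 2·(15) = -338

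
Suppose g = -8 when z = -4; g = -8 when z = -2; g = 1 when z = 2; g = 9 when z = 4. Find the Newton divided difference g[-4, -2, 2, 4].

g[-4,-2] = (-8 - (-8)) / (-2 - (-4)) = 0
g[-2,2] = (1 - (-8)) / (2 - (-2)) = 9/4
g[2,4] = (9 - 1) / (4 - 2) = 4
g[-4,-2,2] = (9/4 - 0) / (2 - (-4)) = 3/8
g[-2,2,4] = (4 - 9/4) / (4 - (-2)) = 7/24
g[-4,-2,2,4] = (7/24 - 3/8) / (4 - (-4)) = -1/96

-1/96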